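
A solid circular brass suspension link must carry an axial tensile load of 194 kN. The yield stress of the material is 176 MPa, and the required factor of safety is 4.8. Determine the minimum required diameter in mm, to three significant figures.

d = 82.1 mm

Allowable stress σ_allow = 176/4.8 = 36.67 MPa.
Required area A = F/σ_allow = 194000/36.67 = 5291 mm².
A = πd²/4 → d = √(4A/π) = 82.08 mm.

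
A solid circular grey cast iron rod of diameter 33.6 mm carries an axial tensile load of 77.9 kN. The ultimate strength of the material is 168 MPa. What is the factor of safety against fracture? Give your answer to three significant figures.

A = πd²/4 = 886.7 mm².
σ = F/A = 77900/886.7 = 87.86 MPa.
n = 168/87.86 = 1.912.

n = 1.91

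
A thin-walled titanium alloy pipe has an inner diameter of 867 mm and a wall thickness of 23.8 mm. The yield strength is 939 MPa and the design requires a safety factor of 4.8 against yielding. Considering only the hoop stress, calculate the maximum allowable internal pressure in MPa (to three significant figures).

p_allow = 10.7 MPa

σ_allow = 939/4.8 = 195.6 MPa.
σ_h = pD/(2t) → p_allow = 2σ_allow t/D = 2×195.6×23.8/867 = 10.74 MPa.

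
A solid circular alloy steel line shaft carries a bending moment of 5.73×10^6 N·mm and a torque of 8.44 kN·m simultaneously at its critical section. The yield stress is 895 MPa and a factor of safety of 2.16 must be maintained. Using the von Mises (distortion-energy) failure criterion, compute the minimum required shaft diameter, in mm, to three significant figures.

σ_allow = σ_y/n = 895/2.16 = 414.4 MPa.
For a solid shaft σ_b = 32M/(πd³) and τ = 16T/(πd³), so the von Mises stress is σ' = (16/πd³)·√(4M²+3T²).
√(4M²+3T²) = √(4×(5.730×10^6)² + 3×(8.440×10^6)²) = 1.858×10^7 N·mm.
d³ = 16×1.858×10^7/(π×414.4) = 228300 mm³.
d = 61.12 mm.

d = 61.1 mm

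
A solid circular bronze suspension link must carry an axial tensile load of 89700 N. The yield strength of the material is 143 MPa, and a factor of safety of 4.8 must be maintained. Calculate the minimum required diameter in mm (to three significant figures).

d = 61.9 mm

Allowable stress σ_allow = 143/4.8 = 29.79 MPa.
Required area A = F/σ_allow = 89700/29.79 = 3011 mm².
A = πd²/4 → d = √(4A/π) = 61.92 mm.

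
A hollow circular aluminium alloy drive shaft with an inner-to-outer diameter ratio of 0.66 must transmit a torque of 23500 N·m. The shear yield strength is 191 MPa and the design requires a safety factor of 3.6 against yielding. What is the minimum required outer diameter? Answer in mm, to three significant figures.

τ_allow = 191/3.6 = 53.06 MPa.
For a hollow shaft τ = 16T/[πd_o³(1−k⁴)] with k = 0.66, so 1−k⁴ = 0.8103.
d_o³ = 16T/[π τ_allow (1−k⁴)] = 16×2.3500×10^7/(π×53.06×0.8103) = 2.784×10^6 mm³.
d_o = 140.7 mm.

d_o = 141 mm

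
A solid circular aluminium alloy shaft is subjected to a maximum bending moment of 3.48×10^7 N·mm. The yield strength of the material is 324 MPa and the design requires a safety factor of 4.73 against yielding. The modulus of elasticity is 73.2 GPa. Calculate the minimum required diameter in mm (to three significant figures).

d = 173 mm

σ_allow = 324/4.73 = 68.50 MPa.
For a solid circular section σ = 32M/(πd³), so d³ = 32M/(π σ_allow) = 32×3.4800×10^7/(π×68.50) = 5.175×10^6 mm³.
d = 173.0 mm.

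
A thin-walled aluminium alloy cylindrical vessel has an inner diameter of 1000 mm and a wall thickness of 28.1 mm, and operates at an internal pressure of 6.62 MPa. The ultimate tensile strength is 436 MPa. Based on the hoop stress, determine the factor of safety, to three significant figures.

n = 3.70

σ_h = pD/(2t) = 6.62×1000/(2×28.1) = 117.8 MPa.
n = 436/117.8 = 3.701.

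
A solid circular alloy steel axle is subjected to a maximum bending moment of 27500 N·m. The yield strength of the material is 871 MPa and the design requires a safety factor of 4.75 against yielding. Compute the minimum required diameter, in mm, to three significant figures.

σ_allow = 871/4.75 = 183.4 MPa.
For a solid circular section σ = 32M/(πd³), so d³ = 32M/(π σ_allow) = 32×2.7500×10^7/(π×183.4) = 1.528×10^6 mm³.
d = 115.2 mm.

d = 115 mm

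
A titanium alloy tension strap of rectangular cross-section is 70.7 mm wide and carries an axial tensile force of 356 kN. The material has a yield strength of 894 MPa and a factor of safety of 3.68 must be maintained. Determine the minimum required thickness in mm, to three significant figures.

t = 20.7 mm

σ_allow = 894/3.68 = 242.9 MPa.
Required area A = F/σ_allow = 356000/242.9 = 1465 mm².
t = A/w = 1465/70.7 = 20.73 mm.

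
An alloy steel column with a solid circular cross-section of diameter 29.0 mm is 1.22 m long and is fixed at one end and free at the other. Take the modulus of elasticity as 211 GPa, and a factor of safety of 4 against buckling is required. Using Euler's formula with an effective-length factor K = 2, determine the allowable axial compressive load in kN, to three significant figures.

P_allow = 3.04 kN

I = πd⁴/64 = π×29.0⁴/64 = 34720 mm⁴.
Effective length L_e = KL = 2×1.22 m = 2440 mm.
Euler critical load P_cr = π²EI/L_e² = π²×211000×34720/2440² = 12140 N.
P_allow = P_cr/n = 12140/4 = 3036 N.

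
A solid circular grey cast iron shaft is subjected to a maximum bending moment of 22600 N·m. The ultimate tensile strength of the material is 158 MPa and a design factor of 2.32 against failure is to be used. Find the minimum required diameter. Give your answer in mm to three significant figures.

σ_allow = 158/2.32 = 68.10 MPa.
For a solid circular section σ = 32M/(πd³), so d³ = 32M/(π σ_allow) = 32×2.2600×10^7/(π×68.10) = 3.380×10^6 mm³.
d = 150.1 mm.

d = 150 mm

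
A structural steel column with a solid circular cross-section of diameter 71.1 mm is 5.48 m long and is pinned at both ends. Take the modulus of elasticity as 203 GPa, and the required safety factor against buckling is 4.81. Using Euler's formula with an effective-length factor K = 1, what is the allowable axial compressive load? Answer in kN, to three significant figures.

I = πd⁴/64 = π×71.1⁴/64 = 1.254×10^6 mm⁴.
Effective length L_e = KL = 1×5.48 m = 5480 mm.
Euler critical load P_cr = π²EI/L_e² = π²×203000×1.254×10^6/5480² = 83690 N.
P_allow = P_cr/n = 83690/4.81 = 17400 N.

P_allow = 17.4 kN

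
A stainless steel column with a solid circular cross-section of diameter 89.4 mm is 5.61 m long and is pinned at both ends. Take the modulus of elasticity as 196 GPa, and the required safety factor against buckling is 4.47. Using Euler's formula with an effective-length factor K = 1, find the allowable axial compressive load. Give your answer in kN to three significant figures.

P_allow = 43.1 kN

I = πd⁴/64 = π×89.4⁴/64 = 3.136×10^6 mm⁴.
Effective length L_e = KL = 1×5.61 m = 5610 mm.
Euler critical load P_cr = π²EI/L_e² = π²×196000×3.136×10^6/5610² = 192700 N.
P_allow = P_cr/n = 192700/4.47 = 43120 N.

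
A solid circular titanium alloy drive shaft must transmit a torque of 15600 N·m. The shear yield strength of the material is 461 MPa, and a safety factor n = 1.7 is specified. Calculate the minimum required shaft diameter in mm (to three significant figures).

Allowable shear stress τ_allow = 461/1.7 = 271.2 MPa.
For a solid shaft τ = 16T/(πd³), so d³ = 16T/(π τ_allow) = 16×1.5600×10^7/(π×271.2) = 293000 mm³.
d = (293000)^(1/3) = 66.42 mm.

d = 66.4 mm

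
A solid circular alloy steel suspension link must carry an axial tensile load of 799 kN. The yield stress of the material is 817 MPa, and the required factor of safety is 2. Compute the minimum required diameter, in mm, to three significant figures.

d = 49.9 mm

Allowable stress σ_allow = 817/2 = 408.5 MPa.
Required area A = F/σ_allow = 799000/408.5 = 1956 mm².
A = πd²/4 → d = √(4A/π) = 49.90 mm.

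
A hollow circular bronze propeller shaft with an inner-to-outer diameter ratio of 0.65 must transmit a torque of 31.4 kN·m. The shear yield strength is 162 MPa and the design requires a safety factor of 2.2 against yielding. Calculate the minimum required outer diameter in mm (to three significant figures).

τ_allow = 162/2.2 = 73.64 MPa.
For a hollow shaft τ = 16T/[πd_o³(1−k⁴)] with k = 0.65, so 1−k⁴ = 0.8215.
d_o³ = 16T/[π τ_allow (1−k⁴)] = 16×3.1400×10^7/(π×73.64×0.8215) = 2.644×10^6 mm³.
d_o = 138.3 mm.

d_o = 138 mm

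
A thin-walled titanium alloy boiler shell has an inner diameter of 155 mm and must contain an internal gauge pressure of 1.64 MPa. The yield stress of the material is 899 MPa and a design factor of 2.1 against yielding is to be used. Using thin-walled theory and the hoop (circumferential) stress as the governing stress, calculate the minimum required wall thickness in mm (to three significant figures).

σ_allow = 899/2.1 = 428.1 MPa.
Hoop stress σ_h = pD/(2t), so t = pD/(2σ_allow) = 1.64×155/(2×428.1) = 0.2969 mm.

t = 0.297 mm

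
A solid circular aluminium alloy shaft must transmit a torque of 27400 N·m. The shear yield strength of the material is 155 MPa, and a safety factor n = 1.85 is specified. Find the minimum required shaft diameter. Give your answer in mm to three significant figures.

d = 119 mm

Allowable shear stress τ_allow = 155/1.85 = 83.78 MPa.
For a solid shaft τ = 16T/(πd³), so d³ = 16T/(π τ_allow) = 16×2.7400×10^7/(π×83.78) = 1.666×10^6 mm³.
d = (1.666×10^6)^(1/3) = 118.5 mm.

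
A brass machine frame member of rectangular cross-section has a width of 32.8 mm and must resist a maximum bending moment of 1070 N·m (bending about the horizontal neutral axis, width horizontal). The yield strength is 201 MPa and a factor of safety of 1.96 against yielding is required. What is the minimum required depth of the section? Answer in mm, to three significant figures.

σ_allow = 201/1.96 = 102.6 MPa.
For a rectangular section σ = 6M/(bh²), so h² = 6M/(b σ_allow) = 6×1070000/(32.8×102.6) = 1909 mm².
h = 43.69 mm.

h = 43.7 mm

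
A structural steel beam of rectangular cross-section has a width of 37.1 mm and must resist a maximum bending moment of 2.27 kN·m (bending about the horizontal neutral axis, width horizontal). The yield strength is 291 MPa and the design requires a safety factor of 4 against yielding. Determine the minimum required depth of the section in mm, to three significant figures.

σ_allow = 291/4 = 72.75 MPa.
For a rectangular section σ = 6M/(bh²), so h² = 6M/(b σ_allow) = 6×2270000/(37.1×72.75) = 5046 mm².
h = 71.04 mm.

h = 71.0 mm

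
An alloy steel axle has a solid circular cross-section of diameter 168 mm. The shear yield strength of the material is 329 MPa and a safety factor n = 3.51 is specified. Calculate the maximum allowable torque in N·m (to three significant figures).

τ_allow = 329/3.51 = 93.73 MPa.
For a solid shaft T_allow = τ_allow·πd³/16; πd³/16 = π×168³/16 = 931000 mm³.
T_allow = 93.73×931000 = 8.727×10^7 N·mm = 87270 N·m.

T_allow = 87300 N·m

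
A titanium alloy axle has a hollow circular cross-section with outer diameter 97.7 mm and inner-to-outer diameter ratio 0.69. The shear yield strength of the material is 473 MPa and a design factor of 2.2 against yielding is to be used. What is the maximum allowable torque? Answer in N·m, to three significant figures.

T_allow = 30400 N·m

τ_allow = 473/2.2 = 215.0 MPa.
For a hollow shaft T_allow = τ_allow·πd_o³(1−k⁴)/16 with 1−k⁴ = 0.7733, so πd_o³(1−k⁴)/16 = 141600 mm³.
T_allow = 215.0×141600 = 3.045×10^7 N·mm = 30450 N·m.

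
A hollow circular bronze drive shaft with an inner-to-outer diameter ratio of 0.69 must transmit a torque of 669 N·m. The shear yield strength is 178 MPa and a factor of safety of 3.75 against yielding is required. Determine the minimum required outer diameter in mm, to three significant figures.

d_o = 45.3 mm

τ_allow = 178/3.75 = 47.47 MPa.
For a hollow shaft τ = 16T/[πd_o³(1−k⁴)] with k = 0.69, so 1−k⁴ = 0.7733.
d_o³ = 16T/[π τ_allow (1−k⁴)] = 16×669000/(π×47.47×0.7733) = 92820 mm³.
d_o = 45.28 mm.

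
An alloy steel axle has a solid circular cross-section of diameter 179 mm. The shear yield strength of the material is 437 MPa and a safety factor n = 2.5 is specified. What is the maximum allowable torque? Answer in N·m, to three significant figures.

T_allow = 1.97×10^5 N·m

τ_allow = 437/2.5 = 174.8 MPa.
For a solid shaft T_allow = τ_allow·πd³/16; πd³/16 = π×179³/16 = 1.126×10^6 mm³.
T_allow = 174.8×1.126×10^6 = 1.968×10^8 N·mm = 196800 N·m.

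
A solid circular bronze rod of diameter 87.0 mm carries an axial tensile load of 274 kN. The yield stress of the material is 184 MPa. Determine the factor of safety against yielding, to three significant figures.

n = 3.99

A = πd²/4 = 5945 mm².
σ = F/A = 274000/5945 = 46.09 MPa.
n = 184/46.09 = 3.992.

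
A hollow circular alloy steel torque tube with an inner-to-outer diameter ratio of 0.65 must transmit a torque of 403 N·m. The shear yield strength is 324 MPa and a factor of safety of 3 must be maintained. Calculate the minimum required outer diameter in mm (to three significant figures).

τ_allow = 324/3 = 108.0 MPa.
For a hollow shaft τ = 16T/[πd_o³(1−k⁴)] with k = 0.65, so 1−k⁴ = 0.8215.
d_o³ = 16T/[π τ_allow (1−k⁴)] = 16×403000/(π×108.0×0.8215) = 23130 mm³.
d_o = 28.49 mm.

d_o = 28.5 mm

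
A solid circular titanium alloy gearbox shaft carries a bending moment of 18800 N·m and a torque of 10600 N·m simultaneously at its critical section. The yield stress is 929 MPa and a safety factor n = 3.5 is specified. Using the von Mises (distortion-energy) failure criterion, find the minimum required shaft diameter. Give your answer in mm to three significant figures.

d = 92.9 mm

σ_allow = σ_y/n = 929/3.5 = 265.4 MPa.
For a solid shaft σ_b = 32M/(πd³) and τ = 16T/(πd³), so the von Mises stress is σ' = (16/πd³)·√(4M²+3T²).
√(4M²+3T²) = √(4×(1.880×10^7)² + 3×(1.060×10^7)²) = 4.184×10^7 N·mm.
d³ = 16×4.184×10^7/(π×265.4) = 802900 mm³.
d = 92.94 mm.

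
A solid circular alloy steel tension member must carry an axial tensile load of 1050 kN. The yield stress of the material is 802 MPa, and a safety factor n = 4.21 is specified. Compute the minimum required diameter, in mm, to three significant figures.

Allowable stress σ_allow = 802/4.21 = 190.5 MPa.
Required area A = F/σ_allow = 1050000/190.5 = 5512 mm².
A = πd²/4 → d = √(4A/π) = 83.77 mm.

d = 83.8 mm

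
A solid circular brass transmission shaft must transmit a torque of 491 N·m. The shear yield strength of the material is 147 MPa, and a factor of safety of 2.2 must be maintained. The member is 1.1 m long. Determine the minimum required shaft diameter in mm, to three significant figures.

Allowable shear stress τ_allow = 147/2.2 = 66.82 MPa.
For a solid shaft τ = 16T/(πd³), so d³ = 16T/(π τ_allow) = 16×491000/(π×66.82) = 37420 mm³.
d = (37420)^(1/3) = 33.45 mm.

d = 33.4 mm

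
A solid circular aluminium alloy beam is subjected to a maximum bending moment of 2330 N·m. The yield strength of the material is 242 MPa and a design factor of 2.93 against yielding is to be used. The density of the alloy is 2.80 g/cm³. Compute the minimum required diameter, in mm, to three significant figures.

σ_allow = 242/2.93 = 82.59 MPa.
For a solid circular section σ = 32M/(πd³), so d³ = 32M/(π σ_allow) = 32×2330000/(π×82.59) = 287300 mm³.
d = 65.99 mm.

d = 66.0 mm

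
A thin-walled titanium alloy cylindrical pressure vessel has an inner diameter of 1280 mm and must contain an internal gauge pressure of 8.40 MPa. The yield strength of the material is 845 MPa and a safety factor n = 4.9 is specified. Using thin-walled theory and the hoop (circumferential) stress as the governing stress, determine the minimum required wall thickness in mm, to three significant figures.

σ_allow = 845/4.9 = 172.4 MPa.
Hoop stress σ_h = pD/(2t), so t = pD/(2σ_allow) = 8.40×1280/(2×172.4) = 31.17 mm.

t = 31.2 mm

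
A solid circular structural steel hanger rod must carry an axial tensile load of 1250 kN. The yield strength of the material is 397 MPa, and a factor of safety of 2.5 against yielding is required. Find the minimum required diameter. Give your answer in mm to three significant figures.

Allowable stress σ_allow = 397/2.5 = 158.8 MPa.
Required area A = F/σ_allow = 1250000/158.8 = 7872 mm².
A = πd²/4 → d = √(4A/π) = 100.1 mm.

d = 100 mm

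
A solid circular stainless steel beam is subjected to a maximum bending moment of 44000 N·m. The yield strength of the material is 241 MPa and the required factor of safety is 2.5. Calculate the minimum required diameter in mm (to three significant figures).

d = 167 mm

σ_allow = 241/2.5 = 96.40 MPa.
For a solid circular section σ = 32M/(πd³), so d³ = 32M/(π σ_allow) = 32×4.4000×10^7/(π×96.40) = 4.649×10^6 mm³.
d = 166.9 mm.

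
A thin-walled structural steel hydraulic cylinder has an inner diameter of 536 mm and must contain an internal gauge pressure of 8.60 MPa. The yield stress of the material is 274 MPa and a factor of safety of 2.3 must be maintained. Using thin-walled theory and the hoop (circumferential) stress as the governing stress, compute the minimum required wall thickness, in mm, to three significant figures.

σ_allow = 274/2.3 = 119.1 MPa.
Hoop stress σ_h = pD/(2t), so t = pD/(2σ_allow) = 8.60×536/(2×119.1) = 19.35 mm.

t = 19.3 mm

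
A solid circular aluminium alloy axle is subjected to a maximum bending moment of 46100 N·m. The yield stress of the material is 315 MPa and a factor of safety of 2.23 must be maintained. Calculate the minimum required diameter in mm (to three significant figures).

d = 149 mm

σ_allow = 315/2.23 = 141.3 MPa.
For a solid circular section σ = 32M/(πd³), so d³ = 32M/(π σ_allow) = 32×4.6100×10^7/(π×141.3) = 3.324×10^6 mm³.
d = 149.2 mm.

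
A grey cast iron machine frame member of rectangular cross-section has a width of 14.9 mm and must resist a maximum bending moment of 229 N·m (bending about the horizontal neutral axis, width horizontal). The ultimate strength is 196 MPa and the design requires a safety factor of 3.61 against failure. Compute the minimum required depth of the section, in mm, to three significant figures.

h = 41.2 mm

σ_allow = 196/3.61 = 54.29 MPa.
For a rectangular section σ = 6M/(bh²), so h² = 6M/(b σ_allow) = 6×229000/(14.9×54.29) = 1698 mm².
h = 41.21 mm.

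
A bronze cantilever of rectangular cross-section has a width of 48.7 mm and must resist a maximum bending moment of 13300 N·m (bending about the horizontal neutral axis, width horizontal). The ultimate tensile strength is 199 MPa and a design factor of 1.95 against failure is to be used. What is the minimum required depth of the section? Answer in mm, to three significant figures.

h = 127 mm

σ_allow = 199/1.95 = 102.1 MPa.
For a rectangular section σ = 6M/(bh²), so h² = 6M/(b σ_allow) = 6×1.3300×10^7/(48.7×102.1) = 16060 mm².
h = 126.7 mm.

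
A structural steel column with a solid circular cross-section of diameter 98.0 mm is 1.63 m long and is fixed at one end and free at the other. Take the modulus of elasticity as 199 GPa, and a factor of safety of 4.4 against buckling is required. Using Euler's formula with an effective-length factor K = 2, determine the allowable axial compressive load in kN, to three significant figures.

P_allow = 190 kN

I = πd⁴/64 = π×98.0⁴/64 = 4.528×10^6 mm⁴.
Effective length L_e = KL = 2×1.63 m = 3260 mm.
Euler critical load P_cr = π²EI/L_e² = π²×199000×4.528×10^6/3260² = 836700 N.
P_allow = P_cr/n = 836700/4.4 = 190200 N.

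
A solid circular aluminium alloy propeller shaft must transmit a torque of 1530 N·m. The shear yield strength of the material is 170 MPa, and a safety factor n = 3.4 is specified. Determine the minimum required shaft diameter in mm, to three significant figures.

Allowable shear stress τ_allow = 170/3.4 = 50.00 MPa.
For a solid shaft τ = 16T/(πd³), so d³ = 16T/(π τ_allow) = 16×1530000/(π×50.00) = 155800 mm³.
d = (155800)^(1/3) = 53.81 mm.

d = 53.8 mm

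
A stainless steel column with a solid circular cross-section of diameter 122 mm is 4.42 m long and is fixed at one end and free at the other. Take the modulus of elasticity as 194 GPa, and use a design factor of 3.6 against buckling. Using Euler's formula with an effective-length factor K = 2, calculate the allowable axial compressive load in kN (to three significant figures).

I = πd⁴/64 = π×122⁴/64 = 1.087×10^7 mm⁴.
Effective length L_e = KL = 2×4.42 m = 8840 mm.
Euler critical load P_cr = π²EI/L_e² = π²×194000×1.087×10^7/8840² = 266400 N.
P_allow = P_cr/n = 266400/3.6 = 74010 N.

P_allow = 74.0 kN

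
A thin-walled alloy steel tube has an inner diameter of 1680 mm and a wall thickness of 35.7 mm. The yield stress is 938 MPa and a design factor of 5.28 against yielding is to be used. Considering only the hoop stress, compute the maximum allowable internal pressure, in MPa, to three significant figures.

p_allow = 7.55 MPa

σ_allow = 938/5.28 = 177.7 MPa.
σ_h = pD/(2t) → p_allow = 2σ_allow t/D = 2×177.7×35.7/1680 = 7.550 MPa.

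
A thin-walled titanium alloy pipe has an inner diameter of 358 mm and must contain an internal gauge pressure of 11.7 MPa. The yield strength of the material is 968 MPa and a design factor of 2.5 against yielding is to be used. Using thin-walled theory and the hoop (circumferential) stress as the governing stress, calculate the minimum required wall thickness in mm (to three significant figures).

t = 5.41 mm

σ_allow = 968/2.5 = 387.2 MPa.
Hoop stress σ_h = pD/(2t), so t = pD/(2σ_allow) = 11.7×358/(2×387.2) = 5.409 mm.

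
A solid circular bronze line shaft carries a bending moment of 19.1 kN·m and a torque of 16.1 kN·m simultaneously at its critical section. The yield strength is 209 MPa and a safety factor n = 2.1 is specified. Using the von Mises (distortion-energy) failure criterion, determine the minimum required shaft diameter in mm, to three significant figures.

d = 134 mm

σ_allow = σ_y/n = 209/2.1 = 99.52 MPa.
For a solid shaft σ_b = 32M/(πd³) and τ = 16T/(πd³), so the von Mises stress is σ' = (16/πd³)·√(4M²+3T²).
√(4M²+3T²) = √(4×(1.910×10^7)² + 3×(1.610×10^7)²) = 4.730×10^7 N·mm.
d³ = 16×4.730×10^7/(π×99.52) = 2.420×10^6 mm³.
d = 134.3 mm.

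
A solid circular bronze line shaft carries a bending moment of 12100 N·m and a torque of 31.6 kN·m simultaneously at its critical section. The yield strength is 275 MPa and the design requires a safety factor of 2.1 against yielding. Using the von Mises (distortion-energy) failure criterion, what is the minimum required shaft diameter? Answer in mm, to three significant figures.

d = 133 mm

σ_allow = σ_y/n = 275/2.1 = 131.0 MPa.
For a solid shaft σ_b = 32M/(πd³) and τ = 16T/(πd³), so the von Mises stress is σ' = (16/πd³)·√(4M²+3T²).
√(4M²+3T²) = √(4×(1.210×10^7)² + 3×(3.160×10^7)²) = 5.984×10^7 N·mm.
d³ = 16×5.984×10^7/(π×131.0) = 2.327×10^6 mm³.
d = 132.5 mm.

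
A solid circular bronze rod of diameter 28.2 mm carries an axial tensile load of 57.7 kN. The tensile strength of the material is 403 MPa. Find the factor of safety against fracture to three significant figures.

A = πd²/4 = 624.6 mm².
σ = F/A = 57700/624.6 = 92.38 MPa.
n = 403/92.38 = 4.362.

n = 4.36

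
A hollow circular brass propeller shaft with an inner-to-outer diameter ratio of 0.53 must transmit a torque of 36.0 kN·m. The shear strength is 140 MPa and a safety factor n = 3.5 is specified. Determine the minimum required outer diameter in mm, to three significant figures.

τ_allow = 140/3.5 = 40.00 MPa.
For a hollow shaft τ = 16T/[πd_o³(1−k⁴)] with k = 0.53, so 1−k⁴ = 0.9211.
d_o³ = 16T/[π τ_allow (1−k⁴)] = 16×3.6000×10^7/(π×40.00×0.9211) = 4.976×10^6 mm³.
d_o = 170.7 mm.

d_o = 171 mm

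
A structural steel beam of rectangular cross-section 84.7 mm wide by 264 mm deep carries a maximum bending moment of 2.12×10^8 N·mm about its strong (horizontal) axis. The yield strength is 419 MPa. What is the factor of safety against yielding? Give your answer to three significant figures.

Section modulus S = bh²/6 = 84.7×264²/6 = 983900 mm³.
σ = M/S = 2.1200×10^8/983900 = 215.5 MPa.
n = 419/215.5 = 1.945.

n = 1.94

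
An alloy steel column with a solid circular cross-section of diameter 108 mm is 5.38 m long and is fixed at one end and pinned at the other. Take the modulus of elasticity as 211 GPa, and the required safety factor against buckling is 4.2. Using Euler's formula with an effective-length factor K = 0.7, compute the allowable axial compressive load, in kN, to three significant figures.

I = πd⁴/64 = π×108⁴/64 = 6.678×10^6 mm⁴.
Effective length L_e = KL = 0.7×5.38 m = 3766 mm.
Euler critical load P_cr = π²EI/L_e² = π²×211000×6.678×10^6/3766² = 980600 N.
P_allow = P_cr/n = 980600/4.2 = 233500 N.

P_allow = 233 kN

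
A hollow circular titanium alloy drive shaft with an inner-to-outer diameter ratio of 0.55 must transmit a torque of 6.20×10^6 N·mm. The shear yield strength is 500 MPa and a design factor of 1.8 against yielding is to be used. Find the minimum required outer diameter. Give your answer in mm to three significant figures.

τ_allow = 500/1.8 = 277.8 MPa.
For a hollow shaft τ = 16T/[πd_o³(1−k⁴)] with k = 0.55, so 1−k⁴ = 0.9085.
d_o³ = 16T/[π τ_allow (1−k⁴)] = 16×6200000/(π×277.8×0.9085) = 125100 mm³.
d_o = 50.02 mm.

d_o = 50.0 mm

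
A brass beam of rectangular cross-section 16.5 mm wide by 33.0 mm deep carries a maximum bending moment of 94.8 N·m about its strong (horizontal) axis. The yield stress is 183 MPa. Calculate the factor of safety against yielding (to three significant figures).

n = 5.78

Section modulus S = bh²/6 = 16.5×33.0²/6 = 2995 mm³.
σ = M/S = 94800/2995 = 31.66 MPa.
n = 183/31.66 = 5.781.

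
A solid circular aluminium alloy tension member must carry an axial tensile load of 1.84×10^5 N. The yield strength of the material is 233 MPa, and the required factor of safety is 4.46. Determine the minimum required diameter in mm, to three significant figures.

Allowable stress σ_allow = 233/4.46 = 52.24 MPa.
Required area A = F/σ_allow = 184000/52.24 = 3522 mm².
A = πd²/4 → d = √(4A/π) = 66.97 mm.

d = 67.0 mm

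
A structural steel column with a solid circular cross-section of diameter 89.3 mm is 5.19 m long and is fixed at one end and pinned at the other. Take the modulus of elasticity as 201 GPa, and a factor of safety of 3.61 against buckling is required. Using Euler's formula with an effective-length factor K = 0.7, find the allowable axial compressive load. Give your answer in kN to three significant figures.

P_allow = 130 kN

I = πd⁴/64 = π×89.3⁴/64 = 3.122×10^6 mm⁴.
Effective length L_e = KL = 0.7×5.19 m = 3633 mm.
Euler critical load P_cr = π²EI/L_e² = π²×201000×3.122×10^6/3633² = 469200 N.
P_allow = P_cr/n = 469200/3.61 = 130000 N.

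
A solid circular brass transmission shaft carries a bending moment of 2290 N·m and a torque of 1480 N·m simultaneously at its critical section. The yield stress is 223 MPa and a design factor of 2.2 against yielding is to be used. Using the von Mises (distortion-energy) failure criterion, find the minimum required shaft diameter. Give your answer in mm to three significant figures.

d = 64.1 mm

σ_allow = σ_y/n = 223/2.2 = 101.4 MPa.
For a solid shaft σ_b = 32M/(πd³) and τ = 16T/(πd³), so the von Mises stress is σ' = (16/πd³)·√(4M²+3T²).
√(4M²+3T²) = √(4×(2.290×10^6)² + 3×(1.480×10^6)²) = 5.249×10^6 N·mm.
d³ = 16×5.249×10^6/(π×101.4) = 263700 mm³.
d = 64.13 mm.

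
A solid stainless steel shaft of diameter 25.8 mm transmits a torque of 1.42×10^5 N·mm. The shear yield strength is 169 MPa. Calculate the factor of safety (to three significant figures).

n = 4.01

τ = 16T/(πd³) = 16×142000/(π×25.8³) = 42.11 MPa.
n = τ_limit/τ = 169/42.11 = 4.013.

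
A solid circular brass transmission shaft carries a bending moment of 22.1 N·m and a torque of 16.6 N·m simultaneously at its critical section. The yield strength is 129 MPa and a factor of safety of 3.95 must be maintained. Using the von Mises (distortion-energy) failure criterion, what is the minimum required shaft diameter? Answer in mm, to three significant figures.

σ_allow = σ_y/n = 129/3.95 = 32.66 MPa.
For a solid shaft σ_b = 32M/(πd³) and τ = 16T/(πd³), so the von Mises stress is σ' = (16/πd³)·√(4M²+3T²).
√(4M²+3T²) = √(4×(22100)² + 3×(16600)²) = 52730 N·mm.
d³ = 16×52730/(π×32.66) = 8223 mm³.
d = 20.18 mm.

d = 20.2 mm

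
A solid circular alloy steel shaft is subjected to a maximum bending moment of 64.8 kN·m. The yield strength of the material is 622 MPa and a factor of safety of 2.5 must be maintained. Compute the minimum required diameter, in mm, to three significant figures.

σ_allow = 622/2.5 = 248.8 MPa.
For a solid circular section σ = 32M/(πd³), so d³ = 32M/(π σ_allow) = 32×6.4800×10^7/(π×248.8) = 2.653×10^6 mm³.
d = 138.4 mm.

d = 138 mm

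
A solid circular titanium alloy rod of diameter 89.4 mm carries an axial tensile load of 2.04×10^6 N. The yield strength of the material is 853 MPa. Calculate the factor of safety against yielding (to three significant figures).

n = 2.62

A = πd²/4 = 6277 mm².
σ = F/A = 2040000/6277 = 325.0 MPa.
n = 853/325.0 = 2.625.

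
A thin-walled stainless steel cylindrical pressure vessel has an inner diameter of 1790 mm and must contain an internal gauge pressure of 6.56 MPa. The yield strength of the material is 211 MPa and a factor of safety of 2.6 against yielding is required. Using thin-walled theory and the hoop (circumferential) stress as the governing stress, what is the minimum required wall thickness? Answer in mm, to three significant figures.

t = 72.3 mm

σ_allow = 211/2.6 = 81.15 MPa.
Hoop stress σ_h = pD/(2t), so t = pD/(2σ_allow) = 6.56×1790/(2×81.15) = 72.35 mm.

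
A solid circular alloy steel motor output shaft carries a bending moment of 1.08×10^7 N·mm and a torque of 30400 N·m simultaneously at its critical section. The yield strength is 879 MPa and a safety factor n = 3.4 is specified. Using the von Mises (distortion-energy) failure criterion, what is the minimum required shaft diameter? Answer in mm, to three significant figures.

σ_allow = σ_y/n = 879/3.4 = 258.5 MPa.
For a solid shaft σ_b = 32M/(πd³) and τ = 16T/(πd³), so the von Mises stress is σ' = (16/πd³)·√(4M²+3T²).
√(4M²+3T²) = √(4×(1.080×10^7)² + 3×(3.040×10^7)²) = 5.691×10^7 N·mm.
d³ = 16×5.691×10^7/(π×258.5) = 1.121×10^6 mm³.
d = 103.9 mm.

d = 104 mm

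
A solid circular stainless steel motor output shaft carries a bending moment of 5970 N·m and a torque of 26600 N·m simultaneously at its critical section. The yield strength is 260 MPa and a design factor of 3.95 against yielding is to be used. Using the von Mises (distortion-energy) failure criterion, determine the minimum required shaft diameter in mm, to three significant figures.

σ_allow = σ_y/n = 260/3.95 = 65.82 MPa.
For a solid shaft σ_b = 32M/(πd³) and τ = 16T/(πd³), so the von Mises stress is σ' = (16/πd³)·√(4M²+3T²).
√(4M²+3T²) = √(4×(5.970×10^6)² + 3×(2.660×10^7)²) = 4.759×10^7 N·mm.
d³ = 16×4.759×10^7/(π×65.82) = 3.683×10^6 mm³.
d = 154.4 mm.

d = 154 mm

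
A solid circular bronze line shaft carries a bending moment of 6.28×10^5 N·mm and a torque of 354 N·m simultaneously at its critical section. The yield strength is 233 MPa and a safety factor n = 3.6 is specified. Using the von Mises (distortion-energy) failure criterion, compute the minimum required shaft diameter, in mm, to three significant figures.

σ_allow = σ_y/n = 233/3.6 = 64.72 MPa.
For a solid shaft σ_b = 32M/(πd³) and τ = 16T/(πd³), so the von Mises stress is σ' = (16/πd³)·√(4M²+3T²).
√(4M²+3T²) = √(4×(628000)² + 3×(354000)²) = 1.398×10^6 N·mm.
d³ = 16×1.398×10^6/(π×64.72) = 110000 mm³.
d = 47.91 mm.

d = 47.9 mm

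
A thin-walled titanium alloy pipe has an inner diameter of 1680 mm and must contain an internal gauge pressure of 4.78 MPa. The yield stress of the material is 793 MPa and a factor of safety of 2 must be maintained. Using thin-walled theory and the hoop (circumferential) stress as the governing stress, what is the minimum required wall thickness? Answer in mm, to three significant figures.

σ_allow = 793/2 = 396.5 MPa.
Hoop stress σ_h = pD/(2t), so t = pD/(2σ_allow) = 4.78×1680/(2×396.5) = 10.13 mm.

t = 10.1 mm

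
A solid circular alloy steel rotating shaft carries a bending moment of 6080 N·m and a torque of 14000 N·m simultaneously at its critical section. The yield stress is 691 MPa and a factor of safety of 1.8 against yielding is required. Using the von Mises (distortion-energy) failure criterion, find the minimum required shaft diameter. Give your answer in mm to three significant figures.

d = 71.1 mm

σ_allow = σ_y/n = 691/1.8 = 383.9 MPa.
For a solid shaft σ_b = 32M/(πd³) and τ = 16T/(πd³), so the von Mises stress is σ' = (16/πd³)·√(4M²+3T²).
√(4M²+3T²) = √(4×(6.080×10^6)² + 3×(1.400×10^7)²) = 2.713×10^7 N·mm.
d³ = 16×2.713×10^7/(π×383.9) = 359900 mm³.
d = 71.13 mm.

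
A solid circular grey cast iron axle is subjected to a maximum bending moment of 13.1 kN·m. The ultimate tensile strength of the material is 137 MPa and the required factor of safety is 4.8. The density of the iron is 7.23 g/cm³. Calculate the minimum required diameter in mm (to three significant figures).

d = 167 mm

σ_allow = 137/4.8 = 28.54 MPa.
For a solid circular section σ = 32M/(πd³), so d³ = 32M/(π σ_allow) = 32×1.3100×10^7/(π×28.54) = 4.675×10^6 mm³.
d = 167.2 mm.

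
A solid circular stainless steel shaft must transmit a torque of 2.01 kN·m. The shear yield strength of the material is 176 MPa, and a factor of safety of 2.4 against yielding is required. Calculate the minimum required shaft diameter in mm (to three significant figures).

d = 51.9 mm

Allowable shear stress τ_allow = 176/2.4 = 73.33 MPa.
For a solid shaft τ = 16T/(πd³), so d³ = 16T/(π τ_allow) = 16×2010000/(π×73.33) = 139600 mm³.
d = (139600)^(1/3) = 51.87 mm.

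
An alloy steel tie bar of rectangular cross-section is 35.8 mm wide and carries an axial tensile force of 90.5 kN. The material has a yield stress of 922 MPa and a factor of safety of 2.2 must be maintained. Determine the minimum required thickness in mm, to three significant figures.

t = 6.03 mm

σ_allow = 922/2.2 = 419.1 MPa.
Required area A = F/σ_allow = 90500/419.1 = 215.9 mm².
t = A/w = 215.9/35.8 = 6.032 mm.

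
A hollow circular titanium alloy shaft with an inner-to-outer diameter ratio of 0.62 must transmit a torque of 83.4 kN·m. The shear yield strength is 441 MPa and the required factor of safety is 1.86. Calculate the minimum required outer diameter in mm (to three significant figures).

τ_allow = 441/1.86 = 237.1 MPa.
For a hollow shaft τ = 16T/[πd_o³(1−k⁴)] with k = 0.62, so 1−k⁴ = 0.8522.
d_o³ = 16T/[π τ_allow (1−k⁴)] = 16×8.3400×10^7/(π×237.1×0.8522) = 2.102×10^6 mm³.
d_o = 128.1 mm.

d_o = 128 mm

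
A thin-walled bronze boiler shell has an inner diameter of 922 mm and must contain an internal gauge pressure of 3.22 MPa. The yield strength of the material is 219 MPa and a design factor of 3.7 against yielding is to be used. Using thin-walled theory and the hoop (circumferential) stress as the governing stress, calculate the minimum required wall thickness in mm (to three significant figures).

σ_allow = 219/3.7 = 59.19 MPa.
Hoop stress σ_h = pD/(2t), so t = pD/(2σ_allow) = 3.22×922/(2×59.19) = 25.08 mm.

t = 25.1 mm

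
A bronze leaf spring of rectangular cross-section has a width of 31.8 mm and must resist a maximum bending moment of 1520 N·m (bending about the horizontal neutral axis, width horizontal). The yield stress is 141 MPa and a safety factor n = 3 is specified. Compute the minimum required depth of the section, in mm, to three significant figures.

σ_allow = 141/3 = 47.00 MPa.
For a rectangular section σ = 6M/(bh²), so h² = 6M/(b σ_allow) = 6×1520000/(31.8×47.00) = 6102 mm².
h = 78.12 mm.

h = 78.1 mm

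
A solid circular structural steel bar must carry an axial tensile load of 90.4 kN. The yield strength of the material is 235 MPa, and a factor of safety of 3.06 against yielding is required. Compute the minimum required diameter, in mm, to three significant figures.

d = 38.7 mm

Allowable stress σ_allow = 235/3.06 = 76.80 MPa.
Required area A = F/σ_allow = 90400/76.80 = 1177 mm².
A = πd²/4 → d = √(4A/π) = 38.71 mm.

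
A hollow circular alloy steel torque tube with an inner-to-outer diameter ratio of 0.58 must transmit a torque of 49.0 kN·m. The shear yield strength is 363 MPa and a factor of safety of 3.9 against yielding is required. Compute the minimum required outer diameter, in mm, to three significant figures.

d_o = 145 mm

τ_allow = 363/3.9 = 93.08 MPa.
For a hollow shaft τ = 16T/[πd_o³(1−k⁴)] with k = 0.58, so 1−k⁴ = 0.8868.
d_o³ = 16T/[π τ_allow (1−k⁴)] = 16×4.9000×10^7/(π×93.08×0.8868) = 3.023×10^6 mm³.
d_o = 144.6 mm.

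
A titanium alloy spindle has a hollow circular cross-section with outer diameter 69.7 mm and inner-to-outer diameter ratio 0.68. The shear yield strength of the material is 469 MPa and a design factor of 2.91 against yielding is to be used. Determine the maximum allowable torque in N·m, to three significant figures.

T_allow = 8420 N·m

τ_allow = 469/2.91 = 161.2 MPa.
For a hollow shaft T_allow = τ_allow·πd_o³(1−k⁴)/16 with 1−k⁴ = 0.7862, so πd_o³(1−k⁴)/16 = 52270 mm³.
T_allow = 161.2×52270 = 8.424×10^6 N·mm = 8424 N·m.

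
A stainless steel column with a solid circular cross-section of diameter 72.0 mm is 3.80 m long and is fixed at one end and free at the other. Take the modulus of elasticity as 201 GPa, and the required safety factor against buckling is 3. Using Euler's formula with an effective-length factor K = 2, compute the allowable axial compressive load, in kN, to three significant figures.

I = πd⁴/64 = π×72.0⁴/64 = 1.319×10^6 mm⁴.
Effective length L_e = KL = 2×3.80 m = 7600 mm.
Euler critical load P_cr = π²EI/L_e² = π²×201000×1.319×10^6/7600² = 45310 N.
P_allow = P_cr/n = 45310/3 = 15100 N.

P_allow = 15.1 kN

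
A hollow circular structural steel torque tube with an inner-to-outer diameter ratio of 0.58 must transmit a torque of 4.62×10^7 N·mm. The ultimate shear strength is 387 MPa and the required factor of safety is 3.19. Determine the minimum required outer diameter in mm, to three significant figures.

d_o = 130 mm

τ_allow = 387/3.19 = 121.3 MPa.
For a hollow shaft τ = 16T/[πd_o³(1−k⁴)] with k = 0.58, so 1−k⁴ = 0.8868.
d_o³ = 16T/[π τ_allow (1−k⁴)] = 16×4.6200×10^7/(π×121.3×0.8868) = 2.187×10^6 mm³.
d_o = 129.8 mm.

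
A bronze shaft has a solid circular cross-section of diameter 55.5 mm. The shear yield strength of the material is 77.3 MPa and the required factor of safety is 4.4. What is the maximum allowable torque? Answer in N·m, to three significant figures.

T_allow = 590 N·m

τ_allow = 77.3/4.4 = 17.57 MPa.
For a solid shaft T_allow = τ_allow·πd³/16; πd³/16 = π×55.5³/16 = 33570 mm³.
T_allow = 17.57×33570 = 589700 N·mm = 589.7 N·m.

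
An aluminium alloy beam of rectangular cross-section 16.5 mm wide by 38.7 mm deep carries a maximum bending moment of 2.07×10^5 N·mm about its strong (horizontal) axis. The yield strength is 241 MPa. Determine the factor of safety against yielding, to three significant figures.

n = 4.80

Section modulus S = bh²/6 = 16.5×38.7²/6 = 4119 mm³.
σ = M/S = 207000/4119 = 50.26 MPa.
n = 241/50.26 = 4.795.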